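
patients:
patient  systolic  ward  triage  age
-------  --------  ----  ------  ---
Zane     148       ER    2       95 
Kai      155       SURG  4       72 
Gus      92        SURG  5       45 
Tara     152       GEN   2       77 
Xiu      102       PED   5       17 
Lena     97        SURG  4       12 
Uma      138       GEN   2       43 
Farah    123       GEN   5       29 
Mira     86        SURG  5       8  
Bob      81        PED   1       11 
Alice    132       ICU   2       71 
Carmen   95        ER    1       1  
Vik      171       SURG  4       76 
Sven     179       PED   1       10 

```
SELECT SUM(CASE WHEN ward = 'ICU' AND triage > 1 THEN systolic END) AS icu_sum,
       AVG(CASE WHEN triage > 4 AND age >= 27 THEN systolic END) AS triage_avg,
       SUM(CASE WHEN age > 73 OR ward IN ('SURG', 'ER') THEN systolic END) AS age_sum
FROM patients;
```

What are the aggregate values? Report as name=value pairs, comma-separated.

icu_sum=132, triage_avg=107.5, age_sum=996

[icu_sum: ward = 'ICU' AND triage > 1]
patient=Zane: ✗
patient=Kai: ✗
patient=Gus: ✗
patient=Tara: ✗
patient=Xiu: ✗
patient=Lena: ✗
patient=Uma: ✗
patient=Farah: ✗
patient=Mira: ✗
patient=Bob: ✗
patient=Alice: ✓ → 132
patient=Carmen: ✗
patient=Vik: ✗
patient=Sven: ✗
icu_sum = 132
—
[triage_avg: triage > 4 AND age >= 27]
patient=Zane: ✗
patient=Kai: ✗
patient=Gus: ✓ → 92
patient=Tara: ✗
patient=Xiu: ✗
patient=Lena: ✗
patient=Uma: ✗
patient=Farah: ✓ → 123
patient=Mira: ✗
patient=Bob: ✗
patient=Alice: ✗
patient=Carmen: ✗
patient=Vik: ✗
patient=Sven: ✗
triage_avg = (92 + 123) / 2 = 107.5
—
[age_sum: age > 73 OR ward IN ('SURG', 'ER')]
patient=Zane: ✓ → 148
patient=Kai: ✓ → 155
patient=Gus: ✓ → 92
patient=Tara: ✓ → 152
patient=Xiu: ✗
patient=Lena: ✓ → 97
patient=Uma: ✗
patient=Farah: ✗
patient=Mira: ✓ → 86
patient=Bob: ✗
patient=Alice: ✗
patient=Carmen: ✓ → 95
patient=Vik: ✓ → 171
patient=Sven: ✗
age_sum = 148 + 155 + 92 + 152 + 97 + 86 + 95 + 171 = 996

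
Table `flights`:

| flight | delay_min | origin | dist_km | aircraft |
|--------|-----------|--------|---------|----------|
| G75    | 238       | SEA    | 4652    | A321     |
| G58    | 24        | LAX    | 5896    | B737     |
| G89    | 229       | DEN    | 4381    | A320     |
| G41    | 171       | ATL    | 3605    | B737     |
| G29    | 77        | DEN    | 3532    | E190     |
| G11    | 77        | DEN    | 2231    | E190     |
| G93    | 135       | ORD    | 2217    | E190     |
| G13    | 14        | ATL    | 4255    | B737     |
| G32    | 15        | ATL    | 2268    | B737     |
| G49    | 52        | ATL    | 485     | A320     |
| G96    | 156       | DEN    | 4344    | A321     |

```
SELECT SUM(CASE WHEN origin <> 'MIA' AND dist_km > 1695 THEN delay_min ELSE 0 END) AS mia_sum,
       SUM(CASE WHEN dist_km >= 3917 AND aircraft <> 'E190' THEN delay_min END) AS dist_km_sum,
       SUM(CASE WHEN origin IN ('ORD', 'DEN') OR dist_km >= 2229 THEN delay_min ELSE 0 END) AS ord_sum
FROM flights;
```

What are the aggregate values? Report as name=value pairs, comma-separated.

mia_sum=1136, dist_km_sum=661, ord_sum=1136

[mia_sum: origin <> 'MIA' AND dist_km > 1695]
flight=G75: ✓ → 238
flight=G58: ✓ → 24
flight=G89: ✓ → 229
flight=G41: ✓ → 171
flight=G29: ✓ → 77
flight=G11: ✓ → 77
flight=G93: ✓ → 135
flight=G13: ✓ → 14
flight=G32: ✓ → 15
flight=G49: ✗
flight=G96: ✓ → 156
mia_sum = 238 + 24 + 229 + 171 + 77 + 77 + 135 + 14 + 15 + 156 = 1136
—
[dist_km_sum: dist_km >= 3917 AND aircraft <> 'E190']
flight=G75: ✓ → 238
flight=G58: ✓ → 24
flight=G89: ✓ → 229
flight=G41: ✗
flight=G29: ✗
flight=G11: ✗
flight=G93: ✗
flight=G13: ✓ → 14
flight=G32: ✗
flight=G49: ✗
flight=G96: ✓ → 156
dist_km_sum = 238 + 24 + 229 + 14 + 156 = 661
—
[ord_sum: origin IN ('ORD', 'DEN') OR dist_km >= 2229]
flight=G75: ✓ → 238
flight=G58: ✓ → 24
flight=G89: ✓ → 229
flight=G41: ✓ → 171
flight=G29: ✓ → 77
flight=G11: ✓ → 77
flight=G93: ✓ → 135
flight=G13: ✓ → 14
flight=G32: ✓ → 15
flight=G49: ✗
flight=G96: ✓ → 156
ord_sum = 238 + 24 + 229 + 171 + 77 + 77 + 135 + 14 + 15 + 156 = 1136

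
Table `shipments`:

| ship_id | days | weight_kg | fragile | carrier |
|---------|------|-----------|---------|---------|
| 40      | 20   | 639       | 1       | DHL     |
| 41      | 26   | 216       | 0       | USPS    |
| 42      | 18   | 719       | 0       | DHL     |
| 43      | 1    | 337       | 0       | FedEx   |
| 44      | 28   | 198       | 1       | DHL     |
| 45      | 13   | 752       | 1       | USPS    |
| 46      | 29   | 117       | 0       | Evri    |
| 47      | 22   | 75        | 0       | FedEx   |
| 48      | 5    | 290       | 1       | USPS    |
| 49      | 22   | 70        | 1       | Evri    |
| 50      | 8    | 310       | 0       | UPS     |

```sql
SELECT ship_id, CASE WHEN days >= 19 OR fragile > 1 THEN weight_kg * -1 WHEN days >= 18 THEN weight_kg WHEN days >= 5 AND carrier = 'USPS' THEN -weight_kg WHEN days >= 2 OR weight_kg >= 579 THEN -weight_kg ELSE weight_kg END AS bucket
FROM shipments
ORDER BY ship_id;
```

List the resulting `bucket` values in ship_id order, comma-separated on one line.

-639, -216, 719, 337, -198, -752, -117, -75, -290, -70, -310

ship_id=40: days >= 19 OR fragile > 1 → -639
ship_id=41: days >= 19 OR fragile > 1 → -216
ship_id=42: days >= 18 → 719
ship_id=43: ELSE → 337
ship_id=44: days >= 19 OR fragile > 1 → -198
ship_id=45: days >= 5 AND carrier = 'USPS' → -752
ship_id=46: days >= 19 OR fragile > 1 → -117
ship_id=47: days >= 19 OR fragile > 1 → -75
ship_id=48: days >= 5 AND carrier = 'USPS' → -290
ship_id=49: days >= 19 OR fragile > 1 → -70
ship_id=50: days >= 2 OR weight_kg >= 579 → -310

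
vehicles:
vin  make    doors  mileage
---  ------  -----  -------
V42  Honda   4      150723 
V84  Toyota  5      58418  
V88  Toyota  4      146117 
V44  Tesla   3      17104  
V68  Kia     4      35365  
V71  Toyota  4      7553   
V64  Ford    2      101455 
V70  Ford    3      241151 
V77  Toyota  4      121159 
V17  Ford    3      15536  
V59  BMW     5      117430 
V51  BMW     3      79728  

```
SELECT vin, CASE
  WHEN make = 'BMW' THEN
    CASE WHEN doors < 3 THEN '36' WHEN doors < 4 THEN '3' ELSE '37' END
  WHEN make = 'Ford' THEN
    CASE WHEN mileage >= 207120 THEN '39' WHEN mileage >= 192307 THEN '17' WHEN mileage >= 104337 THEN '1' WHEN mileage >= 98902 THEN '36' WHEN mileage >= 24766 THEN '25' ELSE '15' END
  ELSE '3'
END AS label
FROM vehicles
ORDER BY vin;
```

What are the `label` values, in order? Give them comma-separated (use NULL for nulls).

vin=V17: make='Ford' → inner[ELSE] → 15
vin=V42: make='Honda' → outer ELSE → 3
vin=V44: make='Tesla' → outer ELSE → 3
vin=V51: make='BMW' → inner[doors < 4] → 3
vin=V59: make='BMW' → inner[ELSE] → 37
vin=V64: make='Ford' → inner[mileage >= 98902] → 36
vin=V68: make='Kia' → outer ELSE → 3
vin=V70: make='Ford' → inner[mileage >= 207120] → 39
vin=V71: make='Toyota' → outer ELSE → 3
vin=V77: make='Toyota' → outer ELSE → 3
vin=V84: make='Toyota' → outer ELSE → 3
vin=V88: make='Toyota' → outer ELSE → 3

15, 3, 3, 3, 37, 36, 3, 39, 3, 3, 3, 3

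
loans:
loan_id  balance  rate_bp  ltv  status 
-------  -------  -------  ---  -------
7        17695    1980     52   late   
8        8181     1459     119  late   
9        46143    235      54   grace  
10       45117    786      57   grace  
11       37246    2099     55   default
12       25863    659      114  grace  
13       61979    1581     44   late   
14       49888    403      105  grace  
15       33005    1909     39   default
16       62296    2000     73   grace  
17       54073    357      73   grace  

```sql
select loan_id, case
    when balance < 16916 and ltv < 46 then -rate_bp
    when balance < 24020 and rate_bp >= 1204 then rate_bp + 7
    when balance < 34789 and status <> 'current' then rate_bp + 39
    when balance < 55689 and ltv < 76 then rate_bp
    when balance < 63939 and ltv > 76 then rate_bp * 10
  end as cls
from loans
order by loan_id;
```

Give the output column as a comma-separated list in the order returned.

1987, 1466, 235, 786, 2099, 698, NULL, 4030, 1948, NULL, 357

loan_id=7: balance < 24020 and rate_bp >= 1204 → 1987
loan_id=8: balance < 24020 and rate_bp >= 1204 → 1466
loan_id=9: balance < 55689 and ltv < 76 → 235
loan_id=10: balance < 55689 and ltv < 76 → 786
loan_id=11: balance < 55689 and ltv < 76 → 2099
loan_id=12: balance < 34789 and status <> 'current' → 698
loan_id=13: (no match → NULL) → NULL
loan_id=14: balance < 63939 and ltv > 76 → 4030
loan_id=15: balance < 34789 and status <> 'current' → 1948
loan_id=16: (no match → NULL) → NULL
loan_id=17: balance < 55689 and ltv < 76 → 357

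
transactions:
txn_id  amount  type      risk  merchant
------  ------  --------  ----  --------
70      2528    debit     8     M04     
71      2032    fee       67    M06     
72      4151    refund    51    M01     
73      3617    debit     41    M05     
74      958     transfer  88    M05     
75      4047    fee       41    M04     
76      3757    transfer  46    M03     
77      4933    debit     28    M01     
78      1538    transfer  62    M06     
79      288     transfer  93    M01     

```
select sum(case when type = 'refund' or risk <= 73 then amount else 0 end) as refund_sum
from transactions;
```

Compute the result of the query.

txn_id=70: ✓ → 2528
txn_id=71: ✓ → 2032
txn_id=72: ✓ → 4151
txn_id=73: ✓ → 3617
txn_id=74: ✗
txn_id=75: ✓ → 4047
txn_id=76: ✓ → 3757
txn_id=77: ✓ → 4933
txn_id=78: ✓ → 1538
txn_id=79: ✗
refund_sum = 2528 + 2032 + 4151 + 3617 + 4047 + 3757 + 4933 + 1538 = 26603

26603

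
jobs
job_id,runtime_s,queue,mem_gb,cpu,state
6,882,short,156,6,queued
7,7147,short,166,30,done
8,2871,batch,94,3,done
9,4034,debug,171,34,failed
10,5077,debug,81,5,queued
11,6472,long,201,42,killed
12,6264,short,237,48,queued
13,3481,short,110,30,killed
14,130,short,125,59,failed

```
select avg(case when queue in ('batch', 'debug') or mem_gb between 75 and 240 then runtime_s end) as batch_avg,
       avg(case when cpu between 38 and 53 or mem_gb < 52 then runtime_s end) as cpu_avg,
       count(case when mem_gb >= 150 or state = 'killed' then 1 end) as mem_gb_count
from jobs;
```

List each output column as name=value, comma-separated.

batch_avg=4039.7777777778, cpu_avg=6368, mem_gb_count=6

[batch_avg: queue in ('batch', 'debug') or mem_gb between 75 and 240]
job_id=6: ✓ → 882
job_id=7: ✓ → 7147
job_id=8: ✓ → 2871
job_id=9: ✓ → 4034
job_id=10: ✓ → 5077
job_id=11: ✓ → 6472
job_id=12: ✓ → 6264
job_id=13: ✓ → 3481
job_id=14: ✓ → 130
batch_avg = (882 + 7147 + 2871 + 4034 + 5077 + 6472 + 6264 + 3481 + 130) / 9 = 4039.7777777778
—
[cpu_avg: cpu between 38 and 53 or mem_gb < 52]
job_id=6: ✗
job_id=7: ✗
job_id=8: ✗
job_id=9: ✗
job_id=10: ✗
job_id=11: ✓ → 6472
job_id=12: ✓ → 6264
job_id=13: ✗
job_id=14: ✗
cpu_avg = (6472 + 6264) / 2 = 6368
—
[mem_gb_count: mem_gb >= 150 or state = 'killed']
job_id=6: ✓ → 1
job_id=7: ✓ → 1
job_id=8: ✗
job_id=9: ✓ → 1
job_id=10: ✗
job_id=11: ✓ → 1
job_id=12: ✓ → 1
job_id=13: ✓ → 1
job_id=14: ✗
mem_gb_count = COUNT(1, 1, 1, 1, 1, 1) = 6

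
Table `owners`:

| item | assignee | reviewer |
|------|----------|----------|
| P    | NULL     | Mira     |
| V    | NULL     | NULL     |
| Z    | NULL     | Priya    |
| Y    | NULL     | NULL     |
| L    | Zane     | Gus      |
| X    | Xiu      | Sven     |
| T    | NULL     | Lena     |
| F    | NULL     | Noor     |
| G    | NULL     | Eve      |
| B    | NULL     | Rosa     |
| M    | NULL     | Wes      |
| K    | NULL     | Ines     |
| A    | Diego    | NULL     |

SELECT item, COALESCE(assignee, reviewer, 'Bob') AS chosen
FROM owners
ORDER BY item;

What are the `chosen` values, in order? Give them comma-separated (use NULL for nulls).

Diego, Rosa, Noor, Eve, Ines, Zane, Wes, Mira, Lena, Bob, Xiu, Bob, Priya

item=A: assignee=Diego → Diego
item=B: assignee=NULL, reviewer=Rosa → Rosa
item=F: assignee=NULL, reviewer=Noor → Noor
item=G: assignee=NULL, reviewer=Eve → Eve
item=K: assignee=NULL, reviewer=Ines → Ines
item=L: assignee=Zane → Zane
item=M: assignee=NULL, reviewer=Wes → Wes
item=P: assignee=NULL, reviewer=Mira → Mira
item=T: assignee=NULL, reviewer=Lena → Lena
item=V: assignee=NULL, reviewer=NULL, → literal Bob → Bob
item=X: assignee=Xiu → Xiu
item=Y: assignee=NULL, reviewer=NULL, → literal Bob → Bob
item=Z: assignee=NULL, reviewer=Priya → Priya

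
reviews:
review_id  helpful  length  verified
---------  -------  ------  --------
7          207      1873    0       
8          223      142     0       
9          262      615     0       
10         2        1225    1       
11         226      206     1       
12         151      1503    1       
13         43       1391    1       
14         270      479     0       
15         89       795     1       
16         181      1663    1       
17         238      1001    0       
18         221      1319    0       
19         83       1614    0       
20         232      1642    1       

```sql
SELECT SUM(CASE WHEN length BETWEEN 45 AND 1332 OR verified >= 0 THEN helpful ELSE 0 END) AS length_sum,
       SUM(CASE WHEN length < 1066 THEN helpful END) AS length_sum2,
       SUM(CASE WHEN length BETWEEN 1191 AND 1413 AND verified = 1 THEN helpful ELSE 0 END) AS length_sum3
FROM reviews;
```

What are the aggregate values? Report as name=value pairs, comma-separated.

length_sum=2428, length_sum2=1308, length_sum3=45

[length_sum: length BETWEEN 45 AND 1332 OR verified >= 0]
review_id=7: ✓ → 207
review_id=8: ✓ → 223
review_id=9: ✓ → 262
review_id=10: ✓ → 2
review_id=11: ✓ → 226
review_id=12: ✓ → 151
review_id=13: ✓ → 43
review_id=14: ✓ → 270
review_id=15: ✓ → 89
review_id=16: ✓ → 181
review_id=17: ✓ → 238
review_id=18: ✓ → 221
review_id=19: ✓ → 83
review_id=20: ✓ → 232
length_sum = 207 + 223 + 262 + 2 + 226 + 151 + 43 + 270 + 89 + 181 + 238 + 221 + 83 + 232 = 2428
—
[length_sum2: length < 1066]
review_id=7: ✗
review_id=8: ✓ → 223
review_id=9: ✓ → 262
review_id=10: ✗
review_id=11: ✓ → 226
review_id=12: ✗
review_id=13: ✗
review_id=14: ✓ → 270
review_id=15: ✓ → 89
review_id=16: ✗
review_id=17: ✓ → 238
review_id=18: ✗
review_id=19: ✗
review_id=20: ✗
length_sum2 = 223 + 262 + 226 + 270 + 89 + 238 = 1308
—
[length_sum3: length BETWEEN 1191 AND 1413 AND verified = 1]
review_id=7: ✗
review_id=8: ✗
review_id=9: ✗
review_id=10: ✓ → 2
review_id=11: ✗
review_id=12: ✗
review_id=13: ✓ → 43
review_id=14: ✗
review_id=15: ✗
review_id=16: ✗
review_id=17: ✗
review_id=18: ✗
review_id=19: ✗
review_id=20: ✗
length_sum3 = 2 + 43 = 45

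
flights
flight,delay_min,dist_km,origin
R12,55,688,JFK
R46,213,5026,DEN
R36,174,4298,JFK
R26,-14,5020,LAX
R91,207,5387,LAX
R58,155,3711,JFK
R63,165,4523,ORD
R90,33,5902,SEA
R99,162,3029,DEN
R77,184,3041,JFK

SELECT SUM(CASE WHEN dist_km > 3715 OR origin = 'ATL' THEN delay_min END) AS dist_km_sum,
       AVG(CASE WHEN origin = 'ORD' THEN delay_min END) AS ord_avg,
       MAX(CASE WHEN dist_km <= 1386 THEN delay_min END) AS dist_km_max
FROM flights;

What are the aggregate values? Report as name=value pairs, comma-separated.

[dist_km_sum: dist_km > 3715 OR origin = 'ATL']
flight=R12: ✗
flight=R46: ✓ → 213
flight=R36: ✓ → 174
flight=R26: ✓ → -14
flight=R91: ✓ → 207
flight=R58: ✗
flight=R63: ✓ → 165
flight=R90: ✓ → 33
flight=R99: ✗
flight=R77: ✗
dist_km_sum = 213 + 174 + -14 + 207 + 165 + 33 = 778
—
[ord_avg: origin = 'ORD']
flight=R12: ✗
flight=R46: ✗
flight=R36: ✗
flight=R26: ✗
flight=R91: ✗
flight=R58: ✗
flight=R63: ✓ → 165
flight=R90: ✗
flight=R99: ✗
flight=R77: ✗
ord_avg = 165
—
[dist_km_max: dist_km <= 1386]
flight=R12: ✓ → 55
flight=R46: ✗
flight=R36: ✗
flight=R26: ✗
flight=R91: ✗
flight=R58: ✗
flight=R63: ✗
flight=R90: ✗
flight=R99: ✗
flight=R77: ✗
dist_km_max = MAX(55) = 55

dist_km_sum=778, ord_avg=165, dist_km_max=55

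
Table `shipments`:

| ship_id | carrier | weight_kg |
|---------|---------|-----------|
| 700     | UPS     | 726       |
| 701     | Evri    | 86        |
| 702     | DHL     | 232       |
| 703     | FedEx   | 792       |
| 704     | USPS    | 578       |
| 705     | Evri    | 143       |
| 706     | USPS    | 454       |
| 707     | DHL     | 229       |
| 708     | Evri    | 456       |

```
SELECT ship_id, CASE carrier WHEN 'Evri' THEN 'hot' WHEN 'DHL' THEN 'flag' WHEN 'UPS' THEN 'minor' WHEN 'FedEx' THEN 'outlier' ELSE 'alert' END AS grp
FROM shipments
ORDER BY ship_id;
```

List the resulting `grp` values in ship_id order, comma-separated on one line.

ship_id=700: carrier='UPS' → minor
ship_id=701: carrier='Evri' → hot
ship_id=702: carrier='DHL' → flag
ship_id=703: carrier='FedEx' → outlier
ship_id=704: ELSE → alert
ship_id=705: carrier='Evri' → hot
ship_id=706: ELSE → alert
ship_id=707: carrier='DHL' → flag
ship_id=708: carrier='Evri' → hot

minor, hot, flag, outlier, alert, hot, alert, flag, hot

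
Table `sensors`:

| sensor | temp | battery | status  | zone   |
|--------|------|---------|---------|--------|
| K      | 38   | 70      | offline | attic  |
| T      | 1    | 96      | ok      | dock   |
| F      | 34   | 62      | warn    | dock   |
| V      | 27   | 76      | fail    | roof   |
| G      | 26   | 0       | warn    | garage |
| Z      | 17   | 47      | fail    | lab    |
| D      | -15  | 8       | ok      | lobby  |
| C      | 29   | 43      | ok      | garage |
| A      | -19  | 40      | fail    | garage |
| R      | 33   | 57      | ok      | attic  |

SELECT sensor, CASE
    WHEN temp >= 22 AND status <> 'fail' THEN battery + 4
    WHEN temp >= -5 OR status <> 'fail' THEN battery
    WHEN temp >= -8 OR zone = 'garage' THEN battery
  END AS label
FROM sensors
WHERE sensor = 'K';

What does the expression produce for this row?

sensor = K: temp=38, battery=70, status=offline, zone=attic.
temp >= 22 AND status <> 'fail' → true → 74

74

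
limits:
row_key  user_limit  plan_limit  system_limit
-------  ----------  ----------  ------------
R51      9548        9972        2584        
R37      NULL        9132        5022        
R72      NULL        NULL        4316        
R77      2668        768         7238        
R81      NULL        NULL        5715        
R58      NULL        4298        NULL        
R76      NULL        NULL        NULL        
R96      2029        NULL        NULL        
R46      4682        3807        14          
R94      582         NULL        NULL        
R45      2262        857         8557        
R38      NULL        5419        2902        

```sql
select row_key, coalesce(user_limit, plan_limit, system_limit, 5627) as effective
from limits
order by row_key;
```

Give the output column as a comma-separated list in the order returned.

row_key=R37: user_limit=NULL, plan_limit=9132 → 9132
row_key=R38: user_limit=NULL, plan_limit=5419 → 5419
row_key=R45: user_limit=2262 → 2262
row_key=R46: user_limit=4682 → 4682
row_key=R51: user_limit=9548 → 9548
row_key=R58: user_limit=NULL, plan_limit=4298 → 4298
row_key=R72: user_limit=NULL, plan_limit=NULL, system_limit=4316 → 4316
row_key=R76: user_limit=NULL, plan_limit=NULL, system_limit=NULL, → literal 5627 → 5627
row_key=R77: user_limit=2668 → 2668
row_key=R81: user_limit=NULL, plan_limit=NULL, system_limit=5715 → 5715
row_key=R94: user_limit=582 → 582
row_key=R96: user_limit=2029 → 2029

9132, 5419, 2262, 4682, 9548, 4298, 4316, 5627, 2668, 5715, 582, 2029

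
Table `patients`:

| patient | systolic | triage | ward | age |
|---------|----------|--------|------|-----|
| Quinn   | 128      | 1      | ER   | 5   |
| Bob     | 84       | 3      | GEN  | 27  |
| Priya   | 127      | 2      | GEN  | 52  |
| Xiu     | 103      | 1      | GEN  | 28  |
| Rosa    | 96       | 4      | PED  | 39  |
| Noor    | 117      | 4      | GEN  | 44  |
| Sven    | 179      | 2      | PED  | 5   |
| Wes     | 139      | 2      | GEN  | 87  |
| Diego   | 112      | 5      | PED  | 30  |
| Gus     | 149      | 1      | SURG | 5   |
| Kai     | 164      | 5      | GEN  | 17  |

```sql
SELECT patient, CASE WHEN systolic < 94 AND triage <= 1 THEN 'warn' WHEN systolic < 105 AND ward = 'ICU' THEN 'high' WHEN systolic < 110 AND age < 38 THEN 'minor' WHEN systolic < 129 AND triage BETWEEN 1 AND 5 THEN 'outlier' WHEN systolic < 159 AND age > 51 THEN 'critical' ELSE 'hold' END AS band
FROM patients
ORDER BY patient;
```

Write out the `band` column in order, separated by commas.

minor, outlier, hold, hold, outlier, outlier, outlier, outlier, hold, critical, minor

patient=Bob: systolic < 110 AND age < 38 → minor
patient=Diego: systolic < 129 AND triage BETWEEN 1 AND 5 → outlier
patient=Gus: ELSE → hold
patient=Kai: ELSE → hold
patient=Noor: systolic < 129 AND triage BETWEEN 1 AND 5 → outlier
patient=Priya: systolic < 129 AND triage BETWEEN 1 AND 5 → outlier
patient=Quinn: systolic < 129 AND triage BETWEEN 1 AND 5 → outlier
patient=Rosa: systolic < 129 AND triage BETWEEN 1 AND 5 → outlier
patient=Sven: ELSE → hold
patient=Wes: systolic < 159 AND age > 51 → critical
patient=Xiu: systolic < 110 AND age < 38 → minor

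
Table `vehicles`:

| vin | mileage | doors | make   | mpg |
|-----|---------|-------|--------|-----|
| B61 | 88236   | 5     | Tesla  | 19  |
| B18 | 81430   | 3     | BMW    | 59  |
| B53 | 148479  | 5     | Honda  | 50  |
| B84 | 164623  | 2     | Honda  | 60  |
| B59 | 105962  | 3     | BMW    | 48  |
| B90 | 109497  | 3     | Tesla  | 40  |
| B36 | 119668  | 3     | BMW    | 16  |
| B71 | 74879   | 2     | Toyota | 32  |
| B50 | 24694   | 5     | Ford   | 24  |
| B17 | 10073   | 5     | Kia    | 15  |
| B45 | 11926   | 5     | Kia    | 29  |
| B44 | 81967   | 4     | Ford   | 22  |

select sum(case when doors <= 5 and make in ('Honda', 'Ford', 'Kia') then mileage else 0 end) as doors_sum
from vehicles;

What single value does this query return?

vin=B61: ✗
vin=B18: ✗
vin=B53: ✓ → 148479
vin=B84: ✓ → 164623
vin=B59: ✗
vin=B90: ✗
vin=B36: ✗
vin=B71: ✗
vin=B50: ✓ → 24694
vin=B17: ✓ → 10073
vin=B45: ✓ → 11926
vin=B44: ✓ → 81967
doors_sum = 148479 + 164623 + 24694 + 10073 + 11926 + 81967 = 441762

441762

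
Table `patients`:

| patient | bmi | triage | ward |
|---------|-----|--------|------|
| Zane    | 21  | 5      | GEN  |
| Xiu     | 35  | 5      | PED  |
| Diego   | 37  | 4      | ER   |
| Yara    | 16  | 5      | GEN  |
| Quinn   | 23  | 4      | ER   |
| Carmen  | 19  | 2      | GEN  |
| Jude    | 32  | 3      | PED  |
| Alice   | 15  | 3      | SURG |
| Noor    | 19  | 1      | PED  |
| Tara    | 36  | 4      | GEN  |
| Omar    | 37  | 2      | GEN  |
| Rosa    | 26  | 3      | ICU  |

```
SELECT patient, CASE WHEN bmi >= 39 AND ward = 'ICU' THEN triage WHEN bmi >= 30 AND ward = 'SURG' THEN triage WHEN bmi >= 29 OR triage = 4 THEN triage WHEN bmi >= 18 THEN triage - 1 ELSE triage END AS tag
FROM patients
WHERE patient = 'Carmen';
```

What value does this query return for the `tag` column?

1

patient = Carmen: bmi=19, triage=2, ward=GEN.
bmi >= 39 AND ward = 'ICU' → false
bmi >= 30 AND ward = 'SURG' → false
bmi >= 29 OR triage = 4 → false
bmi >= 18 → true → 1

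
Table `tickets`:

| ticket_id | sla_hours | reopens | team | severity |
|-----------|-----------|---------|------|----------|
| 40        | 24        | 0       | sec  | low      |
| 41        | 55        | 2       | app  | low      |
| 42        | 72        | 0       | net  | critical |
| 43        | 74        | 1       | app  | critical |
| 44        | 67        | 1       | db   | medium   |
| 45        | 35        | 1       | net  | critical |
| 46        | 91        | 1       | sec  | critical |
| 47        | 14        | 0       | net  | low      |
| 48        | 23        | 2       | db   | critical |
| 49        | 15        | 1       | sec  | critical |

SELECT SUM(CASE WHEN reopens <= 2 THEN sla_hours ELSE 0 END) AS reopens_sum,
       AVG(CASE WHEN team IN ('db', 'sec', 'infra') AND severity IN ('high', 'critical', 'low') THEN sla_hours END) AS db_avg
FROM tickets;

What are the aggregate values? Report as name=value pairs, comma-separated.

[reopens_sum: reopens <= 2]
ticket_id=40: ✓ → 24
ticket_id=41: ✓ → 55
ticket_id=42: ✓ → 72
ticket_id=43: ✓ → 74
ticket_id=44: ✓ → 67
ticket_id=45: ✓ → 35
ticket_id=46: ✓ → 91
ticket_id=47: ✓ → 14
ticket_id=48: ✓ → 23
ticket_id=49: ✓ → 15
reopens_sum = 24 + 55 + 72 + 74 + 67 + 35 + 91 + 14 + 23 + 15 = 470
—
[db_avg: team IN ('db', 'sec', 'infra') AND severity IN ('high', 'critical', 'low')]
ticket_id=40: ✓ → 24
ticket_id=41: ✗
ticket_id=42: ✗
ticket_id=43: ✗
ticket_id=44: ✗
ticket_id=45: ✗
ticket_id=46: ✓ → 91
ticket_id=47: ✗
ticket_id=48: ✓ → 23
ticket_id=49: ✓ → 15
db_avg = (24 + 91 + 23 + 15) / 4 = 38.25

reopens_sum=470, db_avg=38.25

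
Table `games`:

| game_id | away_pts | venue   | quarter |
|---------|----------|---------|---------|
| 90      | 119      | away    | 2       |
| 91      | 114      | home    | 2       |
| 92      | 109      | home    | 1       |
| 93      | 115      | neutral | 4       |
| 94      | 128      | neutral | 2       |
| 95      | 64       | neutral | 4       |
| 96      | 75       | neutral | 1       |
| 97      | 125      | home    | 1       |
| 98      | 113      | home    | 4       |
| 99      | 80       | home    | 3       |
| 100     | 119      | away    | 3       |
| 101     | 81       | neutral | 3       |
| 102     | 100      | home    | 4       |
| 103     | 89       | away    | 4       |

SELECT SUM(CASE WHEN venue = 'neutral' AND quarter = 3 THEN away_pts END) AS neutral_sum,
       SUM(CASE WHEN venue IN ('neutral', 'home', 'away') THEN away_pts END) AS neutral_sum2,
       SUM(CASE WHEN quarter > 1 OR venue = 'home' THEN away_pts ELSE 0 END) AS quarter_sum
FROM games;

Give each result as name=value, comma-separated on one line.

neutral_sum=81, neutral_sum2=1431, quarter_sum=1356

[neutral_sum: venue = 'neutral' AND quarter = 3]
game_id=90: ✗
game_id=91: ✗
game_id=92: ✗
game_id=93: ✗
game_id=94: ✗
game_id=95: ✗
game_id=96: ✗
game_id=97: ✗
game_id=98: ✗
game_id=99: ✗
game_id=100: ✗
game_id=101: ✓ → 81
game_id=102: ✗
game_id=103: ✗
neutral_sum = 81
—
[neutral_sum2: venue IN ('neutral', 'home', 'away')]
game_id=90: ✓ → 119
game_id=91: ✓ → 114
game_id=92: ✓ → 109
game_id=93: ✓ → 115
game_id=94: ✓ → 128
game_id=95: ✓ → 64
game_id=96: ✓ → 75
game_id=97: ✓ → 125
game_id=98: ✓ → 113
game_id=99: ✓ → 80
game_id=100: ✓ → 119
game_id=101: ✓ → 81
game_id=102: ✓ → 100
game_id=103: ✓ → 89
neutral_sum2 = 119 + 114 + 109 + 115 + 128 + 64 + 75 + 125 + 113 + 80 + 119 + 81 + 100 + 89 = 1431
—
[quarter_sum: quarter > 1 OR venue = 'home']
game_id=90: ✓ → 119
game_id=91: ✓ → 114
game_id=92: ✓ → 109
game_id=93: ✓ → 115
game_id=94: ✓ → 128
game_id=95: ✓ → 64
game_id=96: ✗
game_id=97: ✓ → 125
game_id=98: ✓ → 113
game_id=99: ✓ → 80
game_id=100: ✓ → 119
game_id=101: ✓ → 81
game_id=102: ✓ → 100
game_id=103: ✓ → 89
quarter_sum = 119 + 114 + 109 + 115 + 128 + 64 + 125 + 113 + 80 + 119 + 81 + 100 + 89 = 1356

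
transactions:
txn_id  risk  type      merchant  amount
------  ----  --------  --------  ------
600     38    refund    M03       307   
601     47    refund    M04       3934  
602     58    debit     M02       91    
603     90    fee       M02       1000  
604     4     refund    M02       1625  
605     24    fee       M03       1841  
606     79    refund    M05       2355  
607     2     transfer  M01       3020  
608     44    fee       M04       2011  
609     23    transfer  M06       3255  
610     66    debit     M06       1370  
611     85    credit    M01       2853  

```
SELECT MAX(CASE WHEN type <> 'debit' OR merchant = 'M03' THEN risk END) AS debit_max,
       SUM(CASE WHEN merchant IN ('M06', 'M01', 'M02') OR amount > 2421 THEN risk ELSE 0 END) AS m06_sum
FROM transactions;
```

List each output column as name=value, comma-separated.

debit_max=90, m06_sum=375

[debit_max: type <> 'debit' OR merchant = 'M03']
txn_id=600: ✓ → 38
txn_id=601: ✓ → 47
txn_id=602: ✗
txn_id=603: ✓ → 90
txn_id=604: ✓ → 4
txn_id=605: ✓ → 24
txn_id=606: ✓ → 79
txn_id=607: ✓ → 2
txn_id=608: ✓ → 44
txn_id=609: ✓ → 23
txn_id=610: ✗
txn_id=611: ✓ → 85
debit_max = MAX(38, 47, 90, 4, 24, 79, 2, 44, 23, 85) = 90
—
[m06_sum: merchant IN ('M06', 'M01', 'M02') OR amount > 2421]
txn_id=600: ✗
txn_id=601: ✓ → 47
txn_id=602: ✓ → 58
txn_id=603: ✓ → 90
txn_id=604: ✓ → 4
txn_id=605: ✗
txn_id=606: ✗
txn_id=607: ✓ → 2
txn_id=608: ✗
txn_id=609: ✓ → 23
txn_id=610: ✓ → 66
txn_id=611: ✓ → 85
m06_sum = 47 + 58 + 90 + 4 + 2 + 23 + 66 + 85 = 375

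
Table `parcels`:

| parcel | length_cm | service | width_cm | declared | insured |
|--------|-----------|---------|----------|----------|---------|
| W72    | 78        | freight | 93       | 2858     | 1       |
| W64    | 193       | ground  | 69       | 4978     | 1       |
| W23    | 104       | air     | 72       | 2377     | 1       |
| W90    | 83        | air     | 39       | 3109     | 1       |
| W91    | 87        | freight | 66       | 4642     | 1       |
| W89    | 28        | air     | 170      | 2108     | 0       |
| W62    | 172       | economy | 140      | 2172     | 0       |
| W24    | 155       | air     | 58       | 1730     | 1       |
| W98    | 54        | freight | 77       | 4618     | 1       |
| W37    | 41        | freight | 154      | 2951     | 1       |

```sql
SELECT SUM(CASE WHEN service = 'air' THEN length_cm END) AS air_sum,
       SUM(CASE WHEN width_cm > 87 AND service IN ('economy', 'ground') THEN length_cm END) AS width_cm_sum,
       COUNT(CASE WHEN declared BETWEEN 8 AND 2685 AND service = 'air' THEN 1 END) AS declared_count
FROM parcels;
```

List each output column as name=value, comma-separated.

air_sum=370, width_cm_sum=172, declared_count=3

[air_sum: service = 'air']
parcel=W72: ✗
parcel=W64: ✗
parcel=W23: ✓ → 104
parcel=W90: ✓ → 83
parcel=W91: ✗
parcel=W89: ✓ → 28
parcel=W62: ✗
parcel=W24: ✓ → 155
parcel=W98: ✗
parcel=W37: ✗
air_sum = 104 + 83 + 28 + 155 = 370
—
[width_cm_sum: width_cm > 87 AND service IN ('economy', 'ground')]
parcel=W72: ✗
parcel=W64: ✗
parcel=W23: ✗
parcel=W90: ✗
parcel=W91: ✗
parcel=W89: ✗
parcel=W62: ✓ → 172
parcel=W24: ✗
parcel=W98: ✗
parcel=W37: ✗
width_cm_sum = 172
—
[declared_count: declared BETWEEN 8 AND 2685 AND service = 'air']
parcel=W72: ✗
parcel=W64: ✗
parcel=W23: ✓ → 1
parcel=W90: ✗
parcel=W91: ✗
parcel=W89: ✓ → 1
parcel=W62: ✗
parcel=W24: ✓ → 1
parcel=W98: ✗
parcel=W37: ✗
declared_count = COUNT(1, 1, 1) = 3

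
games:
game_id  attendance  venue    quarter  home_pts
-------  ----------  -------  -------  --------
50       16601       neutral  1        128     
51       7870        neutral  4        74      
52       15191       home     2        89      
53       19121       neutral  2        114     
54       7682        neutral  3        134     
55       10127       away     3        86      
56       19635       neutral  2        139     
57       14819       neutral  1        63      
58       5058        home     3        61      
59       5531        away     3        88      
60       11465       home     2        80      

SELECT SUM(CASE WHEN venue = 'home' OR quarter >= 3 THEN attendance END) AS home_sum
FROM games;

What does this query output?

62924

game_id=50: ✗
game_id=51: ✓ → 7870
game_id=52: ✓ → 15191
game_id=53: ✗
game_id=54: ✓ → 7682
game_id=55: ✓ → 10127
game_id=56: ✗
game_id=57: ✗
game_id=58: ✓ → 5058
game_id=59: ✓ → 5531
game_id=60: ✓ → 11465
home_sum = 7870 + 15191 + 7682 + 10127 + 5058 + 5531 + 11465 = 62924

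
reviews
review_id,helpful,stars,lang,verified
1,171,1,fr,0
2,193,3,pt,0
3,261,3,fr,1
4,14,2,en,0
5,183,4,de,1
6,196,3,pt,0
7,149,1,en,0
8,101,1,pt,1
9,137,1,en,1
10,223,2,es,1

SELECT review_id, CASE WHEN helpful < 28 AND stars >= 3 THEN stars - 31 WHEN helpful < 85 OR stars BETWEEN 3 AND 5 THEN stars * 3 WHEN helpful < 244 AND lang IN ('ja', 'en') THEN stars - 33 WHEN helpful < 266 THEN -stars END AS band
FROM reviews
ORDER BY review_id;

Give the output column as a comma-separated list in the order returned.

-1, 9, 9, 6, 12, 9, -32, -1, -32, -2

review_id=1: helpful < 266 → -1
review_id=2: helpful < 85 OR stars BETWEEN 3 AND 5 → 9
review_id=3: helpful < 85 OR stars BETWEEN 3 AND 5 → 9
review_id=4: helpful < 85 OR stars BETWEEN 3 AND 5 → 6
review_id=5: helpful < 85 OR stars BETWEEN 3 AND 5 → 12
review_id=6: helpful < 85 OR stars BETWEEN 3 AND 5 → 9
review_id=7: helpful < 244 AND lang IN ('ja', 'en') → -32
review_id=8: helpful < 266 → -1
review_id=9: helpful < 244 AND lang IN ('ja', 'en') → -32
review_id=10: helpful < 266 → -2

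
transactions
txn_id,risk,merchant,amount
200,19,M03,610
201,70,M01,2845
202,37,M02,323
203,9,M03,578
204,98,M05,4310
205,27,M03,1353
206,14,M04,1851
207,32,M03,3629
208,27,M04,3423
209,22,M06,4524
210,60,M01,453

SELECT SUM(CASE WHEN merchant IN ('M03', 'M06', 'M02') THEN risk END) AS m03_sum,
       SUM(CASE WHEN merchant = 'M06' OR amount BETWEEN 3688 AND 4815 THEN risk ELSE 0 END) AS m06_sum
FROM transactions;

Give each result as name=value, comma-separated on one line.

[m03_sum: merchant IN ('M03', 'M06', 'M02')]
txn_id=200: ✓ → 19
txn_id=201: ✗
txn_id=202: ✓ → 37
txn_id=203: ✓ → 9
txn_id=204: ✗
txn_id=205: ✓ → 27
txn_id=206: ✗
txn_id=207: ✓ → 32
txn_id=208: ✗
txn_id=209: ✓ → 22
txn_id=210: ✗
m03_sum = 19 + 37 + 9 + 27 + 32 + 22 = 146
—
[m06_sum: merchant = 'M06' OR amount BETWEEN 3688 AND 4815]
txn_id=200: ✗
txn_id=201: ✗
txn_id=202: ✗
txn_id=203: ✗
txn_id=204: ✓ → 98
txn_id=205: ✗
txn_id=206: ✗
txn_id=207: ✗
txn_id=208: ✗
txn_id=209: ✓ → 22
txn_id=210: ✗
m06_sum = 98 + 22 = 120

m03_sum=146, m06_sum=120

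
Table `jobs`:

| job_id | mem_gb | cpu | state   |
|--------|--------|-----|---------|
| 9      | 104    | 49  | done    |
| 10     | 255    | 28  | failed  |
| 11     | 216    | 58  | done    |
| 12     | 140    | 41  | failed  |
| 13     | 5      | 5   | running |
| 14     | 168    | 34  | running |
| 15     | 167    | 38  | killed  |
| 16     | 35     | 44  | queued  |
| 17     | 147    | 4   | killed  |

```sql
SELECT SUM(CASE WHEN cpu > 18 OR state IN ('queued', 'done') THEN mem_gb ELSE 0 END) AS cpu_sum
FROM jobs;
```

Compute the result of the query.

1085

job_id=9: ✓ → 104
job_id=10: ✓ → 255
job_id=11: ✓ → 216
job_id=12: ✓ → 140
job_id=13: ✗
job_id=14: ✓ → 168
job_id=15: ✓ → 167
job_id=16: ✓ → 35
job_id=17: ✗
cpu_sum = 104 + 255 + 216 + 140 + 168 + 167 + 35 = 1085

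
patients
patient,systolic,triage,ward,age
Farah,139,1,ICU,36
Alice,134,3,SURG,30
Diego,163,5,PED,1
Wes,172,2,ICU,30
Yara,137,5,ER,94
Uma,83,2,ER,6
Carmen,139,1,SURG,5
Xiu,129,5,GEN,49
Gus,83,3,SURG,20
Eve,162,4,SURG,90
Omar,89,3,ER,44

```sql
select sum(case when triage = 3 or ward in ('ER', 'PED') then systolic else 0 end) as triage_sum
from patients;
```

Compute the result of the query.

689

patient=Farah: ✗
patient=Alice: ✓ → 134
patient=Diego: ✓ → 163
patient=Wes: ✗
patient=Yara: ✓ → 137
patient=Uma: ✓ → 83
patient=Carmen: ✗
patient=Xiu: ✗
patient=Gus: ✓ → 83
patient=Eve: ✗
patient=Omar: ✓ → 89
triage_sum = 134 + 163 + 137 + 83 + 83 + 89 = 689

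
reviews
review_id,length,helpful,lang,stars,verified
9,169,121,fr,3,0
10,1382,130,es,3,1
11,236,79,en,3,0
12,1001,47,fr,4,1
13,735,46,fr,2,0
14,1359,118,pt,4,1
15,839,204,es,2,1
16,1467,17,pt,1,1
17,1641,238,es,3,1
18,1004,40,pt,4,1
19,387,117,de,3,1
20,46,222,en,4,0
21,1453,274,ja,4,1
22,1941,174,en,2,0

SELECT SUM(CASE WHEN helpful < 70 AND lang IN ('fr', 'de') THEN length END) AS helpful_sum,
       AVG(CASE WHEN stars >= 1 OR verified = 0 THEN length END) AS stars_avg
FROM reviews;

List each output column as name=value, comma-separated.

[helpful_sum: helpful < 70 AND lang IN ('fr', 'de')]
review_id=9: ✗
review_id=10: ✗
review_id=11: ✗
review_id=12: ✓ → 1001
review_id=13: ✓ → 735
review_id=14: ✗
review_id=15: ✗
review_id=16: ✗
review_id=17: ✗
review_id=18: ✗
review_id=19: ✗
review_id=20: ✗
review_id=21: ✗
review_id=22: ✗
helpful_sum = 1001 + 735 = 1736
—
[stars_avg: stars >= 1 OR verified = 0]
review_id=9: ✓ → 169
review_id=10: ✓ → 1382
review_id=11: ✓ → 236
review_id=12: ✓ → 1001
review_id=13: ✓ → 735
review_id=14: ✓ → 1359
review_id=15: ✓ → 839
review_id=16: ✓ → 1467
review_id=17: ✓ → 1641
review_id=18: ✓ → 1004
review_id=19: ✓ → 387
review_id=20: ✓ → 46
review_id=21: ✓ → 1453
review_id=22: ✓ → 1941
stars_avg = (169 + 1382 + 236 + 1001 + 735 + 1359 + 839 + 1467 + 1641 + 1004 + 387 + 46 + 1453 + 1941) / 14 = 975.7142857143

helpful_sum=1736, stars_avg=975.7142857143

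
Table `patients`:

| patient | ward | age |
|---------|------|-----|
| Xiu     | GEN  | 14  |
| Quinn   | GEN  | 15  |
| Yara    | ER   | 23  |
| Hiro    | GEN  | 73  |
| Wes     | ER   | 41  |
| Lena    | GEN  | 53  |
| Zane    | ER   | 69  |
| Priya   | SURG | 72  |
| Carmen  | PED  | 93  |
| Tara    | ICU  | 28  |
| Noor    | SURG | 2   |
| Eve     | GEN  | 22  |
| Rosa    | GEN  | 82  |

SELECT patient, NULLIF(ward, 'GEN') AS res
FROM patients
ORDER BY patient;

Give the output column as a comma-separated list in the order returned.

PED, NULL, NULL, NULL, SURG, SURG, NULL, NULL, ICU, ER, NULL, ER, ER

patient=Carmen: ward=PED vs GEN: differ → PED
patient=Eve: ward=GEN vs GEN: equal → NULL
patient=Hiro: ward=GEN vs GEN: equal → NULL
patient=Lena: ward=GEN vs GEN: equal → NULL
patient=Noor: ward=SURG vs GEN: differ → SURG
patient=Priya: ward=SURG vs GEN: differ → SURG
patient=Quinn: ward=GEN vs GEN: equal → NULL
patient=Rosa: ward=GEN vs GEN: equal → NULL
patient=Tara: ward=ICU vs GEN: differ → ICU
patient=Wes: ward=ER vs GEN: differ → ER
patient=Xiu: ward=GEN vs GEN: equal → NULL
patient=Yara: ward=ER vs GEN: differ → ER
patient=Zane: ward=ER vs GEN: differ → ER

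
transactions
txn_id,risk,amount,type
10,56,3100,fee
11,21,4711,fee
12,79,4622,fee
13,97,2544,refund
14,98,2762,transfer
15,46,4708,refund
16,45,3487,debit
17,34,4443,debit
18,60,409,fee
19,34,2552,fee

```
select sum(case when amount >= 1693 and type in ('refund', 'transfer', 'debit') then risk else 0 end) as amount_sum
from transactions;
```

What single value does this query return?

320

txn_id=10: ✗
txn_id=11: ✗
txn_id=12: ✗
txn_id=13: ✓ → 97
txn_id=14: ✓ → 98
txn_id=15: ✓ → 46
txn_id=16: ✓ → 45
txn_id=17: ✓ → 34
txn_id=18: ✗
txn_id=19: ✗
amount_sum = 97 + 98 + 46 + 45 + 34 = 320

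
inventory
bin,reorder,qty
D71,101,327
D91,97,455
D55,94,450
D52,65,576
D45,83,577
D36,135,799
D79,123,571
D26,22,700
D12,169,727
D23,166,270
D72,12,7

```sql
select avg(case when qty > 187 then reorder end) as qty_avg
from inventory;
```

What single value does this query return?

105.5

bin=D71: ✓ → 101
bin=D91: ✓ → 97
bin=D55: ✓ → 94
bin=D52: ✓ → 65
bin=D45: ✓ → 83
bin=D36: ✓ → 135
bin=D79: ✓ → 123
bin=D26: ✓ → 22
bin=D12: ✓ → 169
bin=D23: ✓ → 166
bin=D72: ✗
qty_avg = (101 + 97 + 94 + 65 + 83 + 135 + 123 + 22 + 169 + 166) / 10 = 105.5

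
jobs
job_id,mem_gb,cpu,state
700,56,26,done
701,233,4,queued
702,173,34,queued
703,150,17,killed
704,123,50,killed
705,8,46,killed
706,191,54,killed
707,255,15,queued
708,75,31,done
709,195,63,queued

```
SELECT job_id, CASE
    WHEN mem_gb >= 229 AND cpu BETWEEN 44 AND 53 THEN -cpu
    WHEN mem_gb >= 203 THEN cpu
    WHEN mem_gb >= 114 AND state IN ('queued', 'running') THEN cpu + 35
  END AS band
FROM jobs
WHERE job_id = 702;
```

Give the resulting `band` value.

69

job_id = 702: mem_gb=173, cpu=34, state=queued.
mem_gb >= 229 AND cpu BETWEEN 44 AND 53 → false
mem_gb >= 203 → false
mem_gb >= 114 AND state IN ('queued', 'running') → true → 69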